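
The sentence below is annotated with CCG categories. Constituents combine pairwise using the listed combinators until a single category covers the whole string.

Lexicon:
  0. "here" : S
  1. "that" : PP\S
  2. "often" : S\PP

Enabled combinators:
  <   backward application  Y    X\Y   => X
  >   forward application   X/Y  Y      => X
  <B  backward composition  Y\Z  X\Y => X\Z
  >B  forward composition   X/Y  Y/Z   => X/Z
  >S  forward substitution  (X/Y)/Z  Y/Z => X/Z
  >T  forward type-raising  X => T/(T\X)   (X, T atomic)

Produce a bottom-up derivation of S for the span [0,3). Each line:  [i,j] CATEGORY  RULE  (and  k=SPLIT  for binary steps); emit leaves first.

[0,1] S  lex  "here"
[0,1] PP/(PP\S)  >T
[1,2] PP\S  lex  "that"
[0,2] PP  >  k=1
[2,3] S\PP  lex  "often"
[0,3] S  <  k=2

[0,3] S   <
  [0,2] PP   >
    [0,1] PP/(PP\S)   >T
      [0,1] "here" : S
    [1,2] "that" : PP\S
  [2,3] "often" : S\PP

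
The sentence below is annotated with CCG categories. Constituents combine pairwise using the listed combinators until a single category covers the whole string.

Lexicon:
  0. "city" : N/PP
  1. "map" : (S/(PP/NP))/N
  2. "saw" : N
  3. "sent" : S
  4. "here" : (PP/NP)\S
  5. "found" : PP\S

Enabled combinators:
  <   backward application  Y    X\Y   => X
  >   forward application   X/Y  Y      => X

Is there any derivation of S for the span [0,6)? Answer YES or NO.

NO

N/PP (S/(PP/NP))/N N S (PP/NP)\S PP\S
CKY chart[0,6] = {N}; S ∉ chart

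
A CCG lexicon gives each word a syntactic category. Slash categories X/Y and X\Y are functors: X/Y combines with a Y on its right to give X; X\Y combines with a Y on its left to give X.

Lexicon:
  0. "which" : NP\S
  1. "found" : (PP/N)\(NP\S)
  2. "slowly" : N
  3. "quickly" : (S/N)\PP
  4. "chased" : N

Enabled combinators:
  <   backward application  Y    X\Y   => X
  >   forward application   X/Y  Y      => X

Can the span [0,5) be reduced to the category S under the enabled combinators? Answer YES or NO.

[0,5] S   >
  [0,4] S/N   <
    [0,3] PP   >
      [0,2] PP/N   <
        [0,1] "which" : NP\S
        [1,2] "found" : (PP/N)\(NP\S)
      [2,3] "slowly" : N
    [3,4] "quickly" : (S/N)\PP
  [4,5] "chased" : N

YES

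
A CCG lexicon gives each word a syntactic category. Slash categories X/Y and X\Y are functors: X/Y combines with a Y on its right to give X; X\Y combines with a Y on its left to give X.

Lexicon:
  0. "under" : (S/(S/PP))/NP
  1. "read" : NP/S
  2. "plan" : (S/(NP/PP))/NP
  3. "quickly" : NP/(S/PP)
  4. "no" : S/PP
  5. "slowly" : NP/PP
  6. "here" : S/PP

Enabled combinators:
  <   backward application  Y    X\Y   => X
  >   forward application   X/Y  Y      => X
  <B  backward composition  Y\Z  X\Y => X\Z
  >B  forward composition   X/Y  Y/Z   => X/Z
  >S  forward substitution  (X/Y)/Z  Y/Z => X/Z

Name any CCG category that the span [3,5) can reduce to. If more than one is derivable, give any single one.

[0,7] S   >
  [0,6] S/(S/PP)   >
    [0,1] "under" : (S/(S/PP))/NP
    [1,6] NP   >
      [1,2] "read" : NP/S
      [2,6] S   >
        [2,5] S/(NP/PP)   >
          [2,3] "plan" : (S/(NP/PP))/NP
          [3,5] NP   >
            [3,4] "quickly" : NP/(S/PP)
            [4,5] "no" : S/PP
        [5,6] "slowly" : NP/PP
  [6,7] "here" : S/PP

NP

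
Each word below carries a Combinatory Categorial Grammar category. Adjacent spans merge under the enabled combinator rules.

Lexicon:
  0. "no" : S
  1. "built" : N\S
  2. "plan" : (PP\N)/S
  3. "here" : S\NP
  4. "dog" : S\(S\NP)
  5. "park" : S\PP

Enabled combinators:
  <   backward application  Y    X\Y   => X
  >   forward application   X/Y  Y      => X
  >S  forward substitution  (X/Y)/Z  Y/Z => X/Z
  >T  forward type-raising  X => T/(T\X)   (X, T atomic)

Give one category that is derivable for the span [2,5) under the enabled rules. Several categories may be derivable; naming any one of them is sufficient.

PP\N

[0,6] S   <
  [0,5] PP   <
    [0,2] N   <
      [0,1] "no" : S
      [1,2] "built" : N\S
    [2,5] PP\N   >
      [2,3] "plan" : (PP\N)/S
      [3,5] S   <
        [3,4] "here" : S\NP
        [4,5] "dog" : S\(S\NP)
  [5,6] "park" : S\PP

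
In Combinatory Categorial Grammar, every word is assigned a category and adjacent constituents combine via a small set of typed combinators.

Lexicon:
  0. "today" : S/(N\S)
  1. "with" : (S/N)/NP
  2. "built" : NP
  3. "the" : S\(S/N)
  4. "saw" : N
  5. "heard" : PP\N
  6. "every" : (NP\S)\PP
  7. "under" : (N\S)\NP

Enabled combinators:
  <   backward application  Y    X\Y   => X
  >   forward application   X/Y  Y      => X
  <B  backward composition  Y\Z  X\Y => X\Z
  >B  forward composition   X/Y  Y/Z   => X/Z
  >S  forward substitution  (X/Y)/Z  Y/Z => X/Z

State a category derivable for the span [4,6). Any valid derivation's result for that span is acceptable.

PP

[0,8] S   >
  [0,1] "today" : S/(N\S)
  [1,8] N\S   <
    [1,7] NP   <
      [1,4] S   <
        [1,3] S/N   >
          [1,2] "with" : (S/N)/NP
          [2,3] "built" : NP
        [3,4] "the" : S\(S/N)
      [4,7] NP\S   <
        [4,6] PP   <
          [4,5] "saw" : N
          [5,6] "heard" : PP\N
        [6,7] "every" : (NP\S)\PP
    [7,8] "under" : (N\S)\NP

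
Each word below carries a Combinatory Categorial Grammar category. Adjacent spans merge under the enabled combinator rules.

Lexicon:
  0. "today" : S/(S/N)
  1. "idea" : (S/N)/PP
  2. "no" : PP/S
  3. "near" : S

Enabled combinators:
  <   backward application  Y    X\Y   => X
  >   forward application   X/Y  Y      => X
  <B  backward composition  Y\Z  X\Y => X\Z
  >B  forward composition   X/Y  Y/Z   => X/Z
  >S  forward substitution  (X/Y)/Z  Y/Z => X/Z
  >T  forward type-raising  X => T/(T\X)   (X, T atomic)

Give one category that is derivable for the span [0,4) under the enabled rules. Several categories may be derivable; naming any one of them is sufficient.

S

[0,4] S   >
  [0,1] "today" : S/(S/N)
  [1,4] S/N   >
    [1,2] "idea" : (S/N)/PP
    [2,4] PP   >
      [2,3] "no" : PP/S
      [3,4] "near" : S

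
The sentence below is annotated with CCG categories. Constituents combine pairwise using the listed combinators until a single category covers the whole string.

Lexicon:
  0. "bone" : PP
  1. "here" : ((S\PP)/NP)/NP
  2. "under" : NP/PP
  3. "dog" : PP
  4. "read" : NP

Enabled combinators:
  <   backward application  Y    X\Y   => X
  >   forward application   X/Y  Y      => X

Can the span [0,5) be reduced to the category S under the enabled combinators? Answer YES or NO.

YES

[0,5] S   <
  [0,1] "bone" : PP
  [1,5] S\PP   >
    [1,4] (S\PP)/NP   >
      [1,2] "here" : ((S\PP)/NP)/NP
      [2,4] NP   >
        [2,3] "under" : NP/PP
        [3,4] "dog" : PP
    [4,5] "read" : NP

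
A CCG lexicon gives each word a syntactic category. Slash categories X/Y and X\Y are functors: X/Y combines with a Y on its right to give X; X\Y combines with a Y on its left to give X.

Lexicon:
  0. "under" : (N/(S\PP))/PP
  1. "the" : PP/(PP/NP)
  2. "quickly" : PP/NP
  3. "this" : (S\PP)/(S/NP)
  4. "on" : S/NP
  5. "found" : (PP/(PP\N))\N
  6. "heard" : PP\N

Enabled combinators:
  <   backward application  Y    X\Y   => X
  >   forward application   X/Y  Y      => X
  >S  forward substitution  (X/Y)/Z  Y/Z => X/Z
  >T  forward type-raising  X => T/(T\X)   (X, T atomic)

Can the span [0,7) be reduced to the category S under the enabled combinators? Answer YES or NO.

NO

(N/(S\PP))/PP PP/(PP/NP) PP/NP (S\PP)/(S/NP) S/NP (PP/(PP\N))\N PP\N
CKY chart[0,7] = {N/(N\PP), NP/(NP\PP), PP, PP/(PP\PP), S/(S\PP)}; S ∉ chart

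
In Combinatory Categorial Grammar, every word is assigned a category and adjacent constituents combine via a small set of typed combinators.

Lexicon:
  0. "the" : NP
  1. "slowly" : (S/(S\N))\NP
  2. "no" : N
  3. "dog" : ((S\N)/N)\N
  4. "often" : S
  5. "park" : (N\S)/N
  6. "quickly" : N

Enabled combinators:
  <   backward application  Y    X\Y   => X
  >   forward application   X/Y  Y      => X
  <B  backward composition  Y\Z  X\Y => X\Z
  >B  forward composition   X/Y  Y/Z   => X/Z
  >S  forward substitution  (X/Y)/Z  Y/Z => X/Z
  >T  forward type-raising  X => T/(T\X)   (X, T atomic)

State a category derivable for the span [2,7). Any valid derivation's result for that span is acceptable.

[0,7] S   >
  [0,2] S/(S\N)   <
    [0,1] "the" : NP
    [1,2] "slowly" : (S/(S\N))\NP
  [2,7] S\N   >
    [2,4] (S\N)/N   <
      [2,3] "no" : N
      [3,4] "dog" : ((S\N)/N)\N
    [4,7] N   <
      [4,5] "often" : S
      [5,7] N\S   >
        [5,6] "park" : (N\S)/N
        [6,7] "quickly" : N

S\N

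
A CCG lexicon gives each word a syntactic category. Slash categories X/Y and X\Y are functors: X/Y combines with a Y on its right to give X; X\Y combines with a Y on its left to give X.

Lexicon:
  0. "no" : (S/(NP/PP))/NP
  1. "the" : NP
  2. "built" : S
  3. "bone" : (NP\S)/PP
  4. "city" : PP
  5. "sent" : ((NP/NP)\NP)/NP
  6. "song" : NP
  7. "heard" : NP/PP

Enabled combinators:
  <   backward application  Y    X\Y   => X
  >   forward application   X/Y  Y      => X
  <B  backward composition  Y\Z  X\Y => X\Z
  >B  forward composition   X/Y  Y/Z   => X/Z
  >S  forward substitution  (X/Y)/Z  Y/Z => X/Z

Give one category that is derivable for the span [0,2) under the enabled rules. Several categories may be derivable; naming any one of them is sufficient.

S/(NP/PP)

[0,8] S   >
  [0,2] S/(NP/PP)   >
    [0,1] "no" : (S/(NP/PP))/NP
    [1,2] "the" : NP
  [2,8] NP/PP   >B
    [2,7] NP/NP   <
      [2,5] NP   <
        [2,3] "built" : S
        [3,5] NP\S   >
          [3,4] "bone" : (NP\S)/PP
          [4,5] "city" : PP
      [5,7] (NP/NP)\NP   >
        [5,6] "sent" : ((NP/NP)\NP)/NP
        [6,7] "song" : NP
    [7,8] "heard" : NP/PP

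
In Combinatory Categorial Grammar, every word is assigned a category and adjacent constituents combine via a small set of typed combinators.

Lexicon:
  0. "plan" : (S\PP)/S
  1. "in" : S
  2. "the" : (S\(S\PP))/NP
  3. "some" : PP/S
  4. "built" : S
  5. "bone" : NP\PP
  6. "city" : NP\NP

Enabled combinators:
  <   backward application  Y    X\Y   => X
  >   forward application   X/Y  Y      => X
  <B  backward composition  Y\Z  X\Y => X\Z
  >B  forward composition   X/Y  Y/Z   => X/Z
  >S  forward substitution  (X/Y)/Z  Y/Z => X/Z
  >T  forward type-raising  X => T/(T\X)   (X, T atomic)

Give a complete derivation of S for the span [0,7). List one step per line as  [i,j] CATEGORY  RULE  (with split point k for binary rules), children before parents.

[0,7] S   <
  [0,2] S\PP   >
    [0,1] "plan" : (S\PP)/S
    [1,2] "in" : S
  [2,7] S\(S\PP)   >
    [2,3] "the" : (S\(S\PP))/NP
    [3,7] NP   <
      [3,5] PP   >
        [3,4] "some" : PP/S
        [4,5] "built" : S
      [5,7] NP\PP   <B
        [5,6] "bone" : NP\PP
        [6,7] "city" : NP\NP

[0,1] (S\PP)/S  lex  "plan"
[1,2] S  lex  "in"
[0,2] S\PP  >  k=1
[2,3] (S\(S\PP))/NP  lex  "the"
[3,4] PP/S  lex  "some"
[4,5] S  lex  "built"
[3,5] PP  >  k=4
[5,6] NP\PP  lex  "bone"
[6,7] NP\NP  lex  "city"
[5,7] NP\PP  <B  k=6
[3,7] NP  <  k=5
[2,7] S\(S\PP)  >  k=3
[0,7] S  <  k=2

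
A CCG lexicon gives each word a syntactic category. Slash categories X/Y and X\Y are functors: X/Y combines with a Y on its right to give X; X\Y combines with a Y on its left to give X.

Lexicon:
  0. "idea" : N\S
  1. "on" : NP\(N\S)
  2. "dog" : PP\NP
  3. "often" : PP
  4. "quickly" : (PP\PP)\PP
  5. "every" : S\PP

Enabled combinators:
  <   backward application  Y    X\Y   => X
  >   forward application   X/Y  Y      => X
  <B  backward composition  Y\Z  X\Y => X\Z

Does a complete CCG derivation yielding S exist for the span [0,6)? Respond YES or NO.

YES

[0,6] S   <
  [0,2] NP   <
    [0,1] "idea" : N\S
    [1,2] "on" : NP\(N\S)
  [2,6] S\NP   <B
    [2,3] "dog" : PP\NP
    [3,6] S\PP   <B
      [3,5] PP\PP   <
        [3,4] "often" : PP
        [4,5] "quickly" : (PP\PP)\PP
      [5,6] "every" : S\PP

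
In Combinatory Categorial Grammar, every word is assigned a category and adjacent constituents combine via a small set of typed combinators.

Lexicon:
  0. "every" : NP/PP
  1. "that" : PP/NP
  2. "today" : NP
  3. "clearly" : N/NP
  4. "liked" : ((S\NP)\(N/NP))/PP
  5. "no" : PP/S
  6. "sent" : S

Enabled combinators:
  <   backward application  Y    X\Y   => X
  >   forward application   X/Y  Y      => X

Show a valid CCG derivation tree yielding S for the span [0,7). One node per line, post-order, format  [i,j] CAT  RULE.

[0,1] NP/PP  lex  "every"
[1,2] PP/NP  lex  "that"
[2,3] NP  lex  "today"
[1,3] PP  >  k=2
[0,3] NP  >  k=1
[3,4] N/NP  lex  "clearly"
[4,5] ((S\NP)\(N/NP))/PP  lex  "liked"
[5,6] PP/S  lex  "no"
[6,7] S  lex  "sent"
[5,7] PP  >  k=6
[4,7] (S\NP)\(N/NP)  >  k=5
[3,7] S\NP  <  k=4
[0,7] S  <  k=3

[0,7] S   <
  [0,3] NP   >
    [0,1] "every" : NP/PP
    [1,3] PP   >
      [1,2] "that" : PP/NP
      [2,3] "today" : NP
  [3,7] S\NP   <
    [3,4] "clearly" : N/NP
    [4,7] (S\NP)\(N/NP)   >
      [4,5] "liked" : ((S\NP)\(N/NP))/PP
      [5,7] PP   >
        [5,6] "no" : PP/S
        [6,7] "sent" : S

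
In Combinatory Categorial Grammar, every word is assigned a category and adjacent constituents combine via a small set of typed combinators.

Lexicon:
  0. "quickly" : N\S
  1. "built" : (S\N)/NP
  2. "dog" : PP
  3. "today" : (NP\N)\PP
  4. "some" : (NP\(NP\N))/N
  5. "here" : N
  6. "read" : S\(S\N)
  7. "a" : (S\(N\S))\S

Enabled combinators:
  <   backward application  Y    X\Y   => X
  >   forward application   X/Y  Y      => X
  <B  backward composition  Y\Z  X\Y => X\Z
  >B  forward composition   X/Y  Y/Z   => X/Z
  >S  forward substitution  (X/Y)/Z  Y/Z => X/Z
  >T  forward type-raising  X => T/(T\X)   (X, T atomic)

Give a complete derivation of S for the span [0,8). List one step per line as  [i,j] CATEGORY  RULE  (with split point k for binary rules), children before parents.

[0,1] N\S  lex  "quickly"
[1,2] (S\N)/NP  lex  "built"
[2,3] PP  lex  "dog"
[2,3] NP/(NP\PP)  >T
[3,4] (NP\N)\PP  lex  "today"
[4,5] (NP\(NP\N))/N  lex  "some"
[5,6] N  lex  "here"
[4,6] NP\(NP\N)  >  k=5
[3,6] NP\PP  <B  k=4
[2,6] NP  >  k=3
[1,6] S\N  >  k=2
[6,7] S\(S\N)  lex  "read"
[1,7] S  <  k=6
[7,8] (S\(N\S))\S  lex  "a"
[1,8] S\(N\S)  <  k=7
[0,8] S  <  k=1

[0,8] S   <
  [0,1] "quickly" : N\S
  [1,8] S\(N\S)   <
    [1,7] S   <
      [1,6] S\N   >
        [1,2] "built" : (S\N)/NP
        [2,6] NP   >
          [2,3] NP/(NP\PP)   >T
            [2,3] "dog" : PP
          [3,6] NP\PP   <B
            [3,4] "today" : (NP\N)\PP
            [4,6] NP\(NP\N)   >
              [4,5] "some" : (NP\(NP\N))/N
              [5,6] "here" : N
      [6,7] "read" : S\(S\N)
    [7,8] "a" : (S\(N\S))\S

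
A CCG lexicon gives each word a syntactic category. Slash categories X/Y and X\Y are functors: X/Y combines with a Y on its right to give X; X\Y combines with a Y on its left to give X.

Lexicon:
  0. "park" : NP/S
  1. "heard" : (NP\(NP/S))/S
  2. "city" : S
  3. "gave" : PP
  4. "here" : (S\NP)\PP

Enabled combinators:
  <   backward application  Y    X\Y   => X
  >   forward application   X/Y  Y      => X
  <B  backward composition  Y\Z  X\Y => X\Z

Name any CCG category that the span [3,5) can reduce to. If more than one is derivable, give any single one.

[0,5] S   <
  [0,3] NP   <
    [0,1] "park" : NP/S
    [1,3] NP\(NP/S)   >
      [1,2] "heard" : (NP\(NP/S))/S
      [2,3] "city" : S
  [3,5] S\NP   <
    [3,4] "gave" : PP
    [4,5] "here" : (S\NP)\PP

S\NP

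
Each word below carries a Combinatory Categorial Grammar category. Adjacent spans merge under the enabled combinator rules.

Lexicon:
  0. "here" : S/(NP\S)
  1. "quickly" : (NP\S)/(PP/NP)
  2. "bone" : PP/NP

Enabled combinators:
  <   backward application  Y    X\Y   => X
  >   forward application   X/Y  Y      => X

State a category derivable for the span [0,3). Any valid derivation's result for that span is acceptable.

S

[0,3] S   >
  [0,1] "here" : S/(NP\S)
  [1,3] NP\S   >
    [1,2] "quickly" : (NP\S)/(PP/NP)
    [2,3] "bone" : PP/NP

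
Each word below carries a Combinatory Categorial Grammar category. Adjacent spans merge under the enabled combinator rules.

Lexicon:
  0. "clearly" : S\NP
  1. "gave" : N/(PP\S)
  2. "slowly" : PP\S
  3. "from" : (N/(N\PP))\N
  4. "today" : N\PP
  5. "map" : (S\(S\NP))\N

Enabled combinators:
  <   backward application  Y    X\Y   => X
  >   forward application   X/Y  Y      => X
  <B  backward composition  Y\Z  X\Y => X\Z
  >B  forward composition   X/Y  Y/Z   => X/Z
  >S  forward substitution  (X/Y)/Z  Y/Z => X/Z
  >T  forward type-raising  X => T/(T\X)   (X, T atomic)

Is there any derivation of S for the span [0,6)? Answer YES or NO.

YES

[0,6] S   <
  [0,1] "clearly" : S\NP
  [1,6] S\(S\NP)   <
    [1,5] N   >
      [1,4] N/(N\PP)   <
        [1,3] N   >
          [1,2] "gave" : N/(PP\S)
          [2,3] "slowly" : PP\S
        [3,4] "from" : (N/(N\PP))\N
      [4,5] "today" : N\PP
    [5,6] "map" : (S\(S\NP))\N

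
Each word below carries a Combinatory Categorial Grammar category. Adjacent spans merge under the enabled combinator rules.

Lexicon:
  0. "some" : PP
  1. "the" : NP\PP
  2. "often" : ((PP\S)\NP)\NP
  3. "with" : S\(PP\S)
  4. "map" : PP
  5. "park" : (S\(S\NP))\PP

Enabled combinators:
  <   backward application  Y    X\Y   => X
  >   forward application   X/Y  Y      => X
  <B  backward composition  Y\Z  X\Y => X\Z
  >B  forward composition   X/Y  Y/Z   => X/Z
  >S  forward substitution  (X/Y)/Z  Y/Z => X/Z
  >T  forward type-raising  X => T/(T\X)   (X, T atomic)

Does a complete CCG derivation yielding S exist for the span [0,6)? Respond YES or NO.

YES

[0,6] S   <
  [0,4] S\NP   <B
    [0,3] (PP\S)\NP   <
      [0,2] NP   >
        [0,1] NP/(NP\PP)   >T
          [0,1] "some" : PP
        [1,2] "the" : NP\PP
      [2,3] "often" : ((PP\S)\NP)\NP
    [3,4] "with" : S\(PP\S)
  [4,6] S\(S\NP)   <
    [4,5] "map" : PP
    [5,6] "park" : (S\(S\NP))\PP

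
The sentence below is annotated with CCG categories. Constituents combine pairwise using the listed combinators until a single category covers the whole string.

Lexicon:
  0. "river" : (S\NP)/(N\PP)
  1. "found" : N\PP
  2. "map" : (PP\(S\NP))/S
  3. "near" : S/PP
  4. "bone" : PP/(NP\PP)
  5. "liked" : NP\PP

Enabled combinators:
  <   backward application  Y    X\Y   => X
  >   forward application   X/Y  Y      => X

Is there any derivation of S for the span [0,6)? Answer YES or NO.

(S\NP)/(N\PP) N\PP (PP\(S\NP))/S S/PP PP/(NP\PP) NP\PP
CKY chart[0,6] = {PP}; S ∉ chart

NO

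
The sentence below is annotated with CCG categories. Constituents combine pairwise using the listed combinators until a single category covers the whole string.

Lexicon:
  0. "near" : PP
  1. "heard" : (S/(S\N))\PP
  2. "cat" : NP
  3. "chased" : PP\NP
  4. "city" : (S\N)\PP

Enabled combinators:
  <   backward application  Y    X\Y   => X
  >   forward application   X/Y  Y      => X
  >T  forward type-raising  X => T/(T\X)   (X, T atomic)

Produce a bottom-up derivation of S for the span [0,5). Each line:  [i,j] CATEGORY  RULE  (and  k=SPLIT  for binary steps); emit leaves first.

[0,1] PP  lex  "near"
[1,2] (S/(S\N))\PP  lex  "heard"
[0,2] S/(S\N)  <  k=1
[2,3] NP  lex  "cat"
[3,4] PP\NP  lex  "chased"
[2,4] PP  <  k=3
[4,5] (S\N)\PP  lex  "city"
[2,5] S\N  <  k=4
[0,5] S  >  k=2

[0,5] S   >
  [0,2] S/(S\N)   <
    [0,1] "near" : PP
    [1,2] "heard" : (S/(S\N))\PP
  [2,5] S\N   <
    [2,4] PP   <
      [2,3] "cat" : NP
      [3,4] "chased" : PP\NP
    [4,5] "city" : (S\N)\PP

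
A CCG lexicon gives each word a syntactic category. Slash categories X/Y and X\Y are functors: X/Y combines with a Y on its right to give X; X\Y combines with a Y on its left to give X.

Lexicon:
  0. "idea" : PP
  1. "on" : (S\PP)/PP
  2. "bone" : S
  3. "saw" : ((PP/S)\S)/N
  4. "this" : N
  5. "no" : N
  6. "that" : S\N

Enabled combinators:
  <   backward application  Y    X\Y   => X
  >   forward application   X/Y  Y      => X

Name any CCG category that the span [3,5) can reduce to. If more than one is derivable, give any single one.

(PP/S)\S

[0,7] S   <
  [0,1] "idea" : PP
  [1,7] S\PP   >
    [1,2] "on" : (S\PP)/PP
    [2,7] PP   >
      [2,5] PP/S   <
        [2,3] "bone" : S
        [3,5] (PP/S)\S   >
          [3,4] "saw" : ((PP/S)\S)/N
          [4,5] "this" : N
      [5,7] S   <
        [5,6] "no" : N
        [6,7] "that" : S\N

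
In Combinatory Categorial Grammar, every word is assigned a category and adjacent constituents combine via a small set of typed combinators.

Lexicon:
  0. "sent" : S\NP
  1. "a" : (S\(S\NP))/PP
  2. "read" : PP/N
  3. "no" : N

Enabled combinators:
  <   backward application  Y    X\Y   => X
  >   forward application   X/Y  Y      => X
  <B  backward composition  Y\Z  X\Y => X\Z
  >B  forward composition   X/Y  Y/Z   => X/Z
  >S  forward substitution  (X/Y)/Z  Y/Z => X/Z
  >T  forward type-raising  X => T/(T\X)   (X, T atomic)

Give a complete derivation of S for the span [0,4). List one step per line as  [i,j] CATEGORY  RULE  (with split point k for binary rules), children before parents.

[0,1] S\NP  lex  "sent"
[1,2] (S\(S\NP))/PP  lex  "a"
[2,3] PP/N  lex  "read"
[3,4] N  lex  "no"
[2,4] PP  >  k=3
[1,4] S\(S\NP)  >  k=2
[0,4] S  <  k=1

[0,4] S   <
  [0,1] "sent" : S\NP
  [1,4] S\(S\NP)   >
    [1,2] "a" : (S\(S\NP))/PP
    [2,4] PP   >
      [2,3] "read" : PP/N
      [3,4] "no" : N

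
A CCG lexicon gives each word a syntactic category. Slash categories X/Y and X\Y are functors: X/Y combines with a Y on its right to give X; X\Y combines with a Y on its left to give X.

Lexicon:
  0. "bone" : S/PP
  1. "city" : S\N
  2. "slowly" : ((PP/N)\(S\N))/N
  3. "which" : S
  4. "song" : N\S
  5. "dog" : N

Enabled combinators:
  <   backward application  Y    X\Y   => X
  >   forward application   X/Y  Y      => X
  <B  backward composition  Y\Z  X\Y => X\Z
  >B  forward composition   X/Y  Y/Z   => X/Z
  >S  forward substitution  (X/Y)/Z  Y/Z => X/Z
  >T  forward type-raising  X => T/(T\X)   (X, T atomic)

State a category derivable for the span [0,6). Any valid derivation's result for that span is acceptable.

[0,6] S   >
  [0,1] "bone" : S/PP
  [1,6] PP   >
    [1,5] PP/N   <
      [1,2] "city" : S\N
      [2,5] (PP/N)\(S\N)   >
        [2,3] "slowly" : ((PP/N)\(S\N))/N
        [3,5] N   <
          [3,4] "which" : S
          [4,5] "song" : N\S
    [5,6] "dog" : N

S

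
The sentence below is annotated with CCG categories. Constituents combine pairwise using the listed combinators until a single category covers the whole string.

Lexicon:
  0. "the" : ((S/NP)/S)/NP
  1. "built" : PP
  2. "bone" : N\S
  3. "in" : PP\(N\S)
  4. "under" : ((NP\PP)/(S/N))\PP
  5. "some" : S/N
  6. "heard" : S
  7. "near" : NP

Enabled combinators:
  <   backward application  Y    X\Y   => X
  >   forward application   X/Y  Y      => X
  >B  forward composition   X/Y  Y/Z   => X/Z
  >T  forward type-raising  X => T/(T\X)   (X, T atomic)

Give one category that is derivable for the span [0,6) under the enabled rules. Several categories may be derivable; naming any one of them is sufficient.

(S/NP)/S

[0,8] S   >
  [0,7] S/NP   >
    [0,6] (S/NP)/S   >
      [0,1] "the" : ((S/NP)/S)/NP
      [1,6] NP   <
        [1,2] "built" : PP
        [2,6] NP\PP   >
          [2,5] (NP\PP)/(S/N)   <
            [2,4] PP   <
              [2,3] "bone" : N\S
              [3,4] "in" : PP\(N\S)
            [4,5] "under" : ((NP\PP)/(S/N))\PP
          [5,6] "some" : S/N
    [6,7] "heard" : S
  [7,8] "near" : NP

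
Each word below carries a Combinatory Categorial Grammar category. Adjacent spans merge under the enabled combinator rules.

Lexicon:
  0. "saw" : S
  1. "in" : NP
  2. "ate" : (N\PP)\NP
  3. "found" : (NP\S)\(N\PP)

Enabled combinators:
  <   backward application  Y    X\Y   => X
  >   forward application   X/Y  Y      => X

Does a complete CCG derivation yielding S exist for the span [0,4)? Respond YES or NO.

S NP (N\PP)\NP (NP\S)\(N\PP)
CKY chart[0,4] = {NP}; S ∉ chart

NO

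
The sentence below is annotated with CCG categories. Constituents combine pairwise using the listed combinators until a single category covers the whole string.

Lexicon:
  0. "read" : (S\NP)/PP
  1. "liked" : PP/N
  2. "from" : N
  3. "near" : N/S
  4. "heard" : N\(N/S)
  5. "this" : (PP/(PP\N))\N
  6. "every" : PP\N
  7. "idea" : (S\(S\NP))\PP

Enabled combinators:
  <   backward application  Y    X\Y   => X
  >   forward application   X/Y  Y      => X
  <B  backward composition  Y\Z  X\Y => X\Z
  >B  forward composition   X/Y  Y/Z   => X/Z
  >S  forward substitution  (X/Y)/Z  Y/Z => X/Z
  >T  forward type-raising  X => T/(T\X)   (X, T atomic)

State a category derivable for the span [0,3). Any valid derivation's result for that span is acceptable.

[0,8] S   <
  [0,3] S\NP   >
    [0,1] "read" : (S\NP)/PP
    [1,3] PP   >
      [1,2] "liked" : PP/N
      [2,3] "from" : N
  [3,8] S\(S\NP)   <
    [3,7] PP   >
      [3,6] PP/(PP\N)   <
        [3,5] N   <
          [3,4] "near" : N/S
          [4,5] "heard" : N\(N/S)
        [5,6] "this" : (PP/(PP\N))\N
      [6,7] "every" : PP\N
    [7,8] "idea" : (S\(S\NP))\PP

S\NP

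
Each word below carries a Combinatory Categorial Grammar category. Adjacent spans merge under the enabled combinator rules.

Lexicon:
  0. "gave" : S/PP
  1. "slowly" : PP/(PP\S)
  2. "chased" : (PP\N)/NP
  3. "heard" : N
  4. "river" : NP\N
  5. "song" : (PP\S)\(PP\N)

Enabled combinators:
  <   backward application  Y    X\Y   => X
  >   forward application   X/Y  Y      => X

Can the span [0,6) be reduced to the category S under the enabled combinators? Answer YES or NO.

[0,6] S   >
  [0,1] "gave" : S/PP
  [1,6] PP   >
    [1,2] "slowly" : PP/(PP\S)
    [2,6] PP\S   <
      [2,5] PP\N   >
        [2,3] "chased" : (PP\N)/NP
        [3,5] NP   <
          [3,4] "heard" : N
          [4,5] "river" : NP\N
      [5,6] "song" : (PP\S)\(PP\N)

YES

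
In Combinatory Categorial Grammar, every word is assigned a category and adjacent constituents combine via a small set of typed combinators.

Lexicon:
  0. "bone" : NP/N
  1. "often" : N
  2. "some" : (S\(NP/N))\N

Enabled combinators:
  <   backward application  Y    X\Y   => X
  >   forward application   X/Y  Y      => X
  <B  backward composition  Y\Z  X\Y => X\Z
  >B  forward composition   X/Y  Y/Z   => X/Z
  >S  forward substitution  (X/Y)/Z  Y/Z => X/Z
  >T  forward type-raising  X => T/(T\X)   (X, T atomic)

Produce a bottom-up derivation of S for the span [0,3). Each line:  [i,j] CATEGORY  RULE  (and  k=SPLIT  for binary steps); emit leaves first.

[0,1] NP/N  lex  "bone"
[1,2] N  lex  "often"
[2,3] (S\(NP/N))\N  lex  "some"
[1,3] S\(NP/N)  <  k=2
[0,3] S  <  k=1

[0,3] S   <
  [0,1] "bone" : NP/N
  [1,3] S\(NP/N)   <
    [1,2] "often" : N
    [2,3] "some" : (S\(NP/N))\N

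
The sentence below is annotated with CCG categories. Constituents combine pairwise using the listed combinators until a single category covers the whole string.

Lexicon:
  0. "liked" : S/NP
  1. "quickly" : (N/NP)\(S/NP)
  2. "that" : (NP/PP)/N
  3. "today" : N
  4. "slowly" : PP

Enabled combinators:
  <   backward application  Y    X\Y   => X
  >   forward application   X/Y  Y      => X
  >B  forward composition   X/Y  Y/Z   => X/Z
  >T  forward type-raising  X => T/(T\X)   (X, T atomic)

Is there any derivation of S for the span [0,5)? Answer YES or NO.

S/NP (N/NP)\(S/NP) (NP/PP)/N N PP
CKY chart[0,5] = {N, N/(NP\NP), N/(N\N), N/(PP\PP), NP/(NP\N), PP/(PP\N), S/(S\N)}; S ∉ chart

NO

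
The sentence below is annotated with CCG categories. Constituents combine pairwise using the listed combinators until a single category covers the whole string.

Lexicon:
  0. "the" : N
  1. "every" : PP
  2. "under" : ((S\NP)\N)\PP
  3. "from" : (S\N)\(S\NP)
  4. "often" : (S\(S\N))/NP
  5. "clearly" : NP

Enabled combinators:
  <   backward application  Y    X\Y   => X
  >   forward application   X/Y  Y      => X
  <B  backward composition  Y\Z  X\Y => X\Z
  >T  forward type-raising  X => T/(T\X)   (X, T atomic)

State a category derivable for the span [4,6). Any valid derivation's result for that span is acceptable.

[0,6] S   <
  [0,4] S\N   <
    [0,3] S\NP   <
      [0,1] "the" : N
      [1,3] (S\NP)\N   <
        [1,2] "every" : PP
        [2,3] "under" : ((S\NP)\N)\PP
    [3,4] "from" : (S\N)\(S\NP)
  [4,6] S\(S\N)   >
    [4,5] "often" : (S\(S\N))/NP
    [5,6] "clearly" : NP

S\(S\N)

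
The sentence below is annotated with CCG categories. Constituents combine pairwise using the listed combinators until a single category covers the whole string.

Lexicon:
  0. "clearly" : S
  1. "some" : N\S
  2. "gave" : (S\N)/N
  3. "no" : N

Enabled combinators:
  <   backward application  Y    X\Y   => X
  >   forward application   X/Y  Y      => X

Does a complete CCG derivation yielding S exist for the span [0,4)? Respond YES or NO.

[0,4] S   <
  [0,2] N   <
    [0,1] "clearly" : S
    [1,2] "some" : N\S
  [2,4] S\N   >
    [2,3] "gave" : (S\N)/N
    [3,4] "no" : N

YES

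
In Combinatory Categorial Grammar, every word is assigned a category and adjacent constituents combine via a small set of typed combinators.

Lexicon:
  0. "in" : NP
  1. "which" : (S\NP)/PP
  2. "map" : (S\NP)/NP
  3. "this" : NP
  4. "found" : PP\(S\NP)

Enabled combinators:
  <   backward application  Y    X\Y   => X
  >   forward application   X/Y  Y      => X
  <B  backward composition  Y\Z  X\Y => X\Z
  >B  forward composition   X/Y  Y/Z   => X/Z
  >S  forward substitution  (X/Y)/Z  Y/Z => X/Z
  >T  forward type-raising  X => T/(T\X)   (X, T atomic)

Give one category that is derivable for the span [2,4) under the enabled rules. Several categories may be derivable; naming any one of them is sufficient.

S\NP

[0,5] S   >
  [0,1] S/(S\NP)   >T
    [0,1] "in" : NP
  [1,5] S\NP   >
    [1,2] "which" : (S\NP)/PP
    [2,5] PP   <
      [2,4] S\NP   >
        [2,3] "map" : (S\NP)/NP
        [3,4] "this" : NP
      [4,5] "found" : PP\(S\NP)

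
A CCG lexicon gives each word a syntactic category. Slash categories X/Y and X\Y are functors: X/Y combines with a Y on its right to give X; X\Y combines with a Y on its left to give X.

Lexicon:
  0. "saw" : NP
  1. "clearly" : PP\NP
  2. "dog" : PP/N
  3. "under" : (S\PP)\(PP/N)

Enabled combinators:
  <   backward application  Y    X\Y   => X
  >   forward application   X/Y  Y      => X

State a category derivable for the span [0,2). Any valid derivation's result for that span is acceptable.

PP

[0,4] S   <
  [0,2] PP   <
    [0,1] "saw" : NP
    [1,2] "clearly" : PP\NP
  [2,4] S\PP   <
    [2,3] "dog" : PP/N
    [3,4] "under" : (S\PP)\(PP/N)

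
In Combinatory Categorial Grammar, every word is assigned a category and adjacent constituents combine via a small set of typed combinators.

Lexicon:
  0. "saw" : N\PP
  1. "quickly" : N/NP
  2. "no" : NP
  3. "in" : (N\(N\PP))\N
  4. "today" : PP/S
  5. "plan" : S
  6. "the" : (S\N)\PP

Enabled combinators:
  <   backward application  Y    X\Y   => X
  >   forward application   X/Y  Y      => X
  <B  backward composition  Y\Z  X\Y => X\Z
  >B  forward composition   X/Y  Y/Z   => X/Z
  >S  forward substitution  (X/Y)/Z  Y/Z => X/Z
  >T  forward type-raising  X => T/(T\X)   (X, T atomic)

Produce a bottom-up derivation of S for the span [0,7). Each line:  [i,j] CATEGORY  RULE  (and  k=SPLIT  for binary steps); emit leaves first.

[0,1] N\PP  lex  "saw"
[1,2] N/NP  lex  "quickly"
[2,3] NP  lex  "no"
[1,3] N  >  k=2
[3,4] (N\(N\PP))\N  lex  "in"
[1,4] N\(N\PP)  <  k=3
[0,4] N  <  k=1
[4,5] PP/S  lex  "today"
[5,6] S  lex  "plan"
[4,6] PP  >  k=5
[6,7] (S\N)\PP  lex  "the"
[4,7] S\N  <  k=6
[0,7] S  <  k=4

[0,7] S   <
  [0,4] N   <
    [0,1] "saw" : N\PP
    [1,4] N\(N\PP)   <
      [1,3] N   >
        [1,2] "quickly" : N/NP
        [2,3] "no" : NP
      [3,4] "in" : (N\(N\PP))\N
  [4,7] S\N   <
    [4,6] PP   >
      [4,5] "today" : PP/S
      [5,6] "plan" : S
    [6,7] "the" : (S\N)\PP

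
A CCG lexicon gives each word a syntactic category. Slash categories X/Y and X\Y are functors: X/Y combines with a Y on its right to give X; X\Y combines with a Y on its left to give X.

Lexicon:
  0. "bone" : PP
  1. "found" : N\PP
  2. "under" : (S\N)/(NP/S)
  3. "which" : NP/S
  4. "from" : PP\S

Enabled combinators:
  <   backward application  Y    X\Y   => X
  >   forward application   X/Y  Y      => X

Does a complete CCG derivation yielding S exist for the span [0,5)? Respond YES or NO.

PP N\PP (S\N)/(NP/S) NP/S PP\S
CKY chart[0,5] = {PP}; S ∉ chart

NO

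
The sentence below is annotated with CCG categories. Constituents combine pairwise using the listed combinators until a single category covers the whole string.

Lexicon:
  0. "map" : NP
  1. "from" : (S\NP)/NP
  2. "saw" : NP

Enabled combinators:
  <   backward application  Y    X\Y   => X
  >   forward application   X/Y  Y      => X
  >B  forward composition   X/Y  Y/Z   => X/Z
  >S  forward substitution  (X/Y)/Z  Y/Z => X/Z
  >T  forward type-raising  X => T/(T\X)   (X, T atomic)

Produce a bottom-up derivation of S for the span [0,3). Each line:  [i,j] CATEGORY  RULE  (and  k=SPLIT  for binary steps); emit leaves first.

[0,1] NP  lex  "map"
[0,1] S/(S\NP)  >T
[1,2] (S\NP)/NP  lex  "from"
[2,3] NP  lex  "saw"
[1,3] S\NP  >  k=2
[0,3] S  >  k=1

[0,3] S   >
  [0,1] S/(S\NP)   >T
    [0,1] "map" : NP
  [1,3] S\NP   >
    [1,2] "from" : (S\NP)/NP
    [2,3] "saw" : NP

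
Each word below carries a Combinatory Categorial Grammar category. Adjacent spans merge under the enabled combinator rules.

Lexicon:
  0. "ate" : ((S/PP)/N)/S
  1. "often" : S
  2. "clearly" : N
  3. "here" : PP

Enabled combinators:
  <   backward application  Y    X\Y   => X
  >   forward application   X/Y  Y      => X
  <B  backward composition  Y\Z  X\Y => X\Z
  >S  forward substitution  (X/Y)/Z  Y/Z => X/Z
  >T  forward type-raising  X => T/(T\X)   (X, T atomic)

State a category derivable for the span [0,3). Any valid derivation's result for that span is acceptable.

[0,4] S   >
  [0,3] S/PP   >
    [0,2] (S/PP)/N   >
      [0,1] "ate" : ((S/PP)/N)/S
      [1,2] "often" : S
    [2,3] "clearly" : N
  [3,4] "here" : PP

S/PP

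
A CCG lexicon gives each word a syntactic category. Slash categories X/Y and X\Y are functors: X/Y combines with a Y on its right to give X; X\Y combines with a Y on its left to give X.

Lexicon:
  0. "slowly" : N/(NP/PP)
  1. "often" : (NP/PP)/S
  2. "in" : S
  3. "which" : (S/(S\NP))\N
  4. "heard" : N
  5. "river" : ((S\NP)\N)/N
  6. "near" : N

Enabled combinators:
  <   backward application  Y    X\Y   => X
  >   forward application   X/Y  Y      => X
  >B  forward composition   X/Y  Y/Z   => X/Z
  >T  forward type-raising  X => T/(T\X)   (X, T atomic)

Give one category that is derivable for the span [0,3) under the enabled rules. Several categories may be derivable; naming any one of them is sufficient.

[0,7] S   >
  [0,4] S/(S\NP)   <
    [0,3] N   >
      [0,1] "slowly" : N/(NP/PP)
      [1,3] NP/PP   >
        [1,2] "often" : (NP/PP)/S
        [2,3] "in" : S
    [3,4] "which" : (S/(S\NP))\N
  [4,7] S\NP   <
    [4,5] "heard" : N
    [5,7] (S\NP)\N   >
      [5,6] "river" : ((S\NP)\N)/N
      [6,7] "near" : N

N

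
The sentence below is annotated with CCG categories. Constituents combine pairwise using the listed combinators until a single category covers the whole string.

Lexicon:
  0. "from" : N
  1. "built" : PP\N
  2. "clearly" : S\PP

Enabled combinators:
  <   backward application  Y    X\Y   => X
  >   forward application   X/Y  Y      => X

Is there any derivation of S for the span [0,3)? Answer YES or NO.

YES

[0,3] S   <
  [0,2] PP   <
    [0,1] "from" : N
    [1,2] "built" : PP\N
  [2,3] "clearly" : S\PP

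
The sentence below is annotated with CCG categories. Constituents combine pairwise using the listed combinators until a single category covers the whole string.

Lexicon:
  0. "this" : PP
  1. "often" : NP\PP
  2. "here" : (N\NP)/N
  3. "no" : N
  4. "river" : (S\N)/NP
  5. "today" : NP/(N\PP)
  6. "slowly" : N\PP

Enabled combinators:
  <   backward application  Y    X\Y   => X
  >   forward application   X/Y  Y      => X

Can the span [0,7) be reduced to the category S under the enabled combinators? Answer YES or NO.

YES

[0,7] S   <
  [0,4] N   <
    [0,2] NP   <
      [0,1] "this" : PP
      [1,2] "often" : NP\PP
    [2,4] N\NP   >
      [2,3] "here" : (N\NP)/N
      [3,4] "no" : N
  [4,7] S\N   >
    [4,5] "river" : (S\N)/NP
    [5,7] NP   >
      [5,6] "today" : NP/(N\PP)
      [6,7] "slowly" : N\PP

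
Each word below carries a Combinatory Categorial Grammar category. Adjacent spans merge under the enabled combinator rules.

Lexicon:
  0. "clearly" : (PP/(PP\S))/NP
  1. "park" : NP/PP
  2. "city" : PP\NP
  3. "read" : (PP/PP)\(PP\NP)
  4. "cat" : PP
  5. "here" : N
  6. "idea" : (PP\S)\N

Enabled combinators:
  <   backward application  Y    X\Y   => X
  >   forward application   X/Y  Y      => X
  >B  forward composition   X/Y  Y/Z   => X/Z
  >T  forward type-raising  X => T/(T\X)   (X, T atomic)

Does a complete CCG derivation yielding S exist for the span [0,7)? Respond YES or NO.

(PP/(PP\S))/NP NP/PP PP\NP (PP/PP)\(PP\NP) PP N (PP\S)\N
CKY chart[0,7] = {N/(N\PP), NP/(NP\PP), PP, PP/(PP\PP), S/(S\PP)}; S ∉ chart

NO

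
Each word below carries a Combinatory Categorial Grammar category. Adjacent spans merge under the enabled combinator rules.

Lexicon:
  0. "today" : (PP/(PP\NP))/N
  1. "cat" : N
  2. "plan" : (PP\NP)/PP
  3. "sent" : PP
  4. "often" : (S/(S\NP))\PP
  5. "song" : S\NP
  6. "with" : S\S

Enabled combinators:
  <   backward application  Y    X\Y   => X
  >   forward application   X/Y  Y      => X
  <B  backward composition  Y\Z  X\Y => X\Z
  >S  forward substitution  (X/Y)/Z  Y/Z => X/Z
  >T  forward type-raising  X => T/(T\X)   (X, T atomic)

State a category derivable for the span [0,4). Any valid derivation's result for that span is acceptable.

[0,7] S   >
  [0,5] S/(S\NP)   <
    [0,4] PP   >
      [0,2] PP/(PP\NP)   >
        [0,1] "today" : (PP/(PP\NP))/N
        [1,2] "cat" : N
      [2,4] PP\NP   >
        [2,3] "plan" : (PP\NP)/PP
        [3,4] "sent" : PP
    [4,5] "often" : (S/(S\NP))\PP
  [5,7] S\NP   <B
    [5,6] "song" : S\NP
    [6,7] "with" : S\S

PP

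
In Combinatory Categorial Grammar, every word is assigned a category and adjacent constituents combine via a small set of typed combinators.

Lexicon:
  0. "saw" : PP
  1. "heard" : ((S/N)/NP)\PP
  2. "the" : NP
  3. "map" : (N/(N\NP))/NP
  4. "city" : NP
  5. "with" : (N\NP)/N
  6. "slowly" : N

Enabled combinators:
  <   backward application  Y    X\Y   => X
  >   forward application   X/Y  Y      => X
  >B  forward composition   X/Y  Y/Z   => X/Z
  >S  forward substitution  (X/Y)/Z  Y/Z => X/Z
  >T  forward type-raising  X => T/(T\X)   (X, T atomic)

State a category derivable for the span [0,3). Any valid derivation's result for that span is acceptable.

[0,7] S   >
  [0,3] S/N   >
    [0,2] (S/N)/NP   <
      [0,1] "saw" : PP
      [1,2] "heard" : ((S/N)/NP)\PP
    [2,3] "the" : NP
  [3,7] N   >
    [3,5] N/(N\NP)   >
      [3,4] "map" : (N/(N\NP))/NP
      [4,5] "city" : NP
    [5,7] N\NP   >
      [5,6] "with" : (N\NP)/N
      [6,7] "slowly" : N

S/N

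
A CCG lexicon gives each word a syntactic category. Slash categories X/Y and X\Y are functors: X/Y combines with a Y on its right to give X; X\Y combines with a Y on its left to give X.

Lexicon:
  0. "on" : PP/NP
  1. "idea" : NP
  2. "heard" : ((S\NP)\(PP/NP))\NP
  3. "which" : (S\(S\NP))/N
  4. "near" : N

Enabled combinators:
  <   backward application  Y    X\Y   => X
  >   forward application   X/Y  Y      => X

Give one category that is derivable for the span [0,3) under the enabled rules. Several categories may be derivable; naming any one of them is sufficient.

S\NP

[0,5] S   <
  [0,3] S\NP   <
    [0,1] "on" : PP/NP
    [1,3] (S\NP)\(PP/NP)   <
      [1,2] "idea" : NP
      [2,3] "heard" : ((S\NP)\(PP/NP))\NP
  [3,5] S\(S\NP)   >
    [3,4] "which" : (S\(S\NP))/N
    [4,5] "near" : N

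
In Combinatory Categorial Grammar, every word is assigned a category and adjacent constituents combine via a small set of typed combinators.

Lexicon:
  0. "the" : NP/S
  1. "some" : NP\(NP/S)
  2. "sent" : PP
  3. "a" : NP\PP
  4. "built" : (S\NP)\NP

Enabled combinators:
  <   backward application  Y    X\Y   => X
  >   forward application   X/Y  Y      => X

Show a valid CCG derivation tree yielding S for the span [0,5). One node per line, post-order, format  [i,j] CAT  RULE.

[0,1] NP/S  lex  "the"
[1,2] NP\(NP/S)  lex  "some"
[0,2] NP  <  k=1
[2,3] PP  lex  "sent"
[3,4] NP\PP  lex  "a"
[2,4] NP  <  k=3
[4,5] (S\NP)\NP  lex  "built"
[2,5] S\NP  <  k=4
[0,5] S  <  k=2

[0,5] S   <
  [0,2] NP   <
    [0,1] "the" : NP/S
    [1,2] "some" : NP\(NP/S)
  [2,5] S\NP   <
    [2,4] NP   <
      [2,3] "sent" : PP
      [3,4] "a" : NP\PP
    [4,5] "built" : (S\NP)\NP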